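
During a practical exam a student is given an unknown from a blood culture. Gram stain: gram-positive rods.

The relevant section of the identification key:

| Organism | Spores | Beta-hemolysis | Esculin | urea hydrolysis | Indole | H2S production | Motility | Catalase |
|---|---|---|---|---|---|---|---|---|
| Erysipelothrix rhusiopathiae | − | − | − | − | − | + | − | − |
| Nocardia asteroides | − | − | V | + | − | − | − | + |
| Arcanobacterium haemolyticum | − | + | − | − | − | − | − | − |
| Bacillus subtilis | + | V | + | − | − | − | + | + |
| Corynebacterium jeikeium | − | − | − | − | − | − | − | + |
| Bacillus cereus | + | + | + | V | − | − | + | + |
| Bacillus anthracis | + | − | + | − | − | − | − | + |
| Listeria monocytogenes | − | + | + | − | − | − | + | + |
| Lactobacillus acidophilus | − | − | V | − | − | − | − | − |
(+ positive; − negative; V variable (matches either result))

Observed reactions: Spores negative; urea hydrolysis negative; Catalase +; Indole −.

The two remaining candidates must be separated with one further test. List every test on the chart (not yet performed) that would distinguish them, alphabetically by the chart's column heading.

Beta-hemolysis, Esculin, Motility

Spores −: excludes Bacillus subtilis, Bacillus cereus, Bacillus anthracis — 6 left.
Indole −: all 6 remaining candidates are consistent.
urea hydrolysis −: excludes Nocardia asteroides — 5 left.
Catalase +: excludes Erysipelothrix rhusiopathiae, Arcanobacterium haemolyticum, Lactobacillus acidophilus — 2 left.
Two candidates remain: Corynebacterium jeikeium and Listeria monocytogenes.
  Beta-hemolysis: Corynebacterium jeikeium −, Listeria monocytogenes + — discriminates.
  Esculin: Corynebacterium jeikeium −, Listeria monocytogenes + — discriminates.
  H2S production: − vs − — same for both, does not separate.
  Motility: Corynebacterium jeikeium −, Listeria monocytogenes + — discriminates.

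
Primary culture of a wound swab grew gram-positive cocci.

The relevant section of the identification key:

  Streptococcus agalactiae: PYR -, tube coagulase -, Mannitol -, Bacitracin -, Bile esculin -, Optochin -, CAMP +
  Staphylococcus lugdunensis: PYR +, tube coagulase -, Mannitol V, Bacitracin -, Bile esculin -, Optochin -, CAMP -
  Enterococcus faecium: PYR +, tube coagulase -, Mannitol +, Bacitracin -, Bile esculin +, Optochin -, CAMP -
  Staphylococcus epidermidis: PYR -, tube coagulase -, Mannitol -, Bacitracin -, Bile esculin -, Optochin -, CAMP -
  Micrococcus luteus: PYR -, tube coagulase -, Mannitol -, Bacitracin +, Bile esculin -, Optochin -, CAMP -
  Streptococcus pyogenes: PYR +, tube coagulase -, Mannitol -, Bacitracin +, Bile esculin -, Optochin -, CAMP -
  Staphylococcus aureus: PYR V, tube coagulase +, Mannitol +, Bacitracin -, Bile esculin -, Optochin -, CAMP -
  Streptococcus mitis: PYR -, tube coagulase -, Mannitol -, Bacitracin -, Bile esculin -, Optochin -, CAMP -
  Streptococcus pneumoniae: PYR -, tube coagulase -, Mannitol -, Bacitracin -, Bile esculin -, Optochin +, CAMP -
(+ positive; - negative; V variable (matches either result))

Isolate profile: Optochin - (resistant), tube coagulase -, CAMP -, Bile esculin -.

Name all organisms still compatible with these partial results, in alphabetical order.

CAMP -: excludes Streptococcus agalactiae — 8 left.
Bile esculin -: excludes Enterococcus faecium — 7 left.
Optochin -: excludes Streptococcus pneumoniae — 6 left.
tube coagulase -: excludes Staphylococcus aureus — 5 left.

Micrococcus luteus, Staphylococcus epidermidis, Staphylococcus lugdunensis, Streptococcus mitis, Streptococcus pyogenes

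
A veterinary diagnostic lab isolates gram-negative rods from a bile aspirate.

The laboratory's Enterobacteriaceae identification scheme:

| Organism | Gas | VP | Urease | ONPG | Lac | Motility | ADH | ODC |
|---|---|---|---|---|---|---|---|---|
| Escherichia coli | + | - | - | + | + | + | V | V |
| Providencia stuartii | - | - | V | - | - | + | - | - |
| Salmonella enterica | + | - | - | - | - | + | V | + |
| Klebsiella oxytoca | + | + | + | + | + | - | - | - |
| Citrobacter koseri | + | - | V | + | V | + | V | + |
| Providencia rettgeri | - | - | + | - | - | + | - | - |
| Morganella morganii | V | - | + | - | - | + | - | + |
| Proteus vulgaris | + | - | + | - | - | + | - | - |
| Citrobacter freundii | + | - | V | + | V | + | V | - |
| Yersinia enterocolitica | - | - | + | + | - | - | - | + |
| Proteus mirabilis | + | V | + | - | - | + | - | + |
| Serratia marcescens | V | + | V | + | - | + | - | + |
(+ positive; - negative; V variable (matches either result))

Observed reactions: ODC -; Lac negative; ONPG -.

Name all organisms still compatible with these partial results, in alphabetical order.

ODC -: excludes 6 organisms — 6 left.
ONPG -: excludes Escherichia coli, Klebsiella oxytoca, Citrobacter freundii — 3 left.
Lac -: all 3 remaining candidates are consistent.

Proteus vulgaris, Providencia rettgeri, Providencia stuartii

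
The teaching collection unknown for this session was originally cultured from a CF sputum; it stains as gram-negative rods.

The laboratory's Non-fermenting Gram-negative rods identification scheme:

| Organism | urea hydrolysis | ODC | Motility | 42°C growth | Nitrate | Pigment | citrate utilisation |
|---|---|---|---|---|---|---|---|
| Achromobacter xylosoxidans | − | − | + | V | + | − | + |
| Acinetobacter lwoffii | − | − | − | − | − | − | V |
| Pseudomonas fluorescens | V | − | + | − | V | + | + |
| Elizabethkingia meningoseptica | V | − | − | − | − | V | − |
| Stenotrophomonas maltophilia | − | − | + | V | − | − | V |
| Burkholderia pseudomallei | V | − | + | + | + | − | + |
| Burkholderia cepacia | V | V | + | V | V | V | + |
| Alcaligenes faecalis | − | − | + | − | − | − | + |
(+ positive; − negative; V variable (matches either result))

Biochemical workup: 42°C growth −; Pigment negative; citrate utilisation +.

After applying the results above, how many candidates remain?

42°C growth −: excludes Burkholderia pseudomallei — 7 left.
citrate utilisation +: excludes Elizabethkingia meningoseptica — 6 left.
Pigment −: excludes Pseudomonas fluorescens — 5 left.
Still consistent: Achromobacter xylosoxidans, Acinetobacter lwoffii, Alcaligenes faecalis, Burkholderia cepacia, Stenotrophomonas maltophilia.

5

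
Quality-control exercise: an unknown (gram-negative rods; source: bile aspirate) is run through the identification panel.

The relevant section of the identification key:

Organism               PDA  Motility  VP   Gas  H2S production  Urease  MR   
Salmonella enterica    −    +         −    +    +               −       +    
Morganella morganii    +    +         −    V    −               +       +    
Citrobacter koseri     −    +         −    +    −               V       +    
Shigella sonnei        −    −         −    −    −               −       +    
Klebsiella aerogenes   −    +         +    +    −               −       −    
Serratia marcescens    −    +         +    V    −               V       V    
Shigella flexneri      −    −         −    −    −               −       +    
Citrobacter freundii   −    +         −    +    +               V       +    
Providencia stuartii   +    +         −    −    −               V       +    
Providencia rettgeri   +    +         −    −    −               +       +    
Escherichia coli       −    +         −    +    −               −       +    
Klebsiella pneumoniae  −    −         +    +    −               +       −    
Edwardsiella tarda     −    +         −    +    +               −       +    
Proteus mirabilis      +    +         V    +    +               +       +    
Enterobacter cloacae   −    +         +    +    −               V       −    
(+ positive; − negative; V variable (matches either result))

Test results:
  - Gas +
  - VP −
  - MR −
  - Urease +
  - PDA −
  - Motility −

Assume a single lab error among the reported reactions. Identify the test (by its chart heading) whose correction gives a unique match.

As reported, no row in the chart matches all 6 reactions.
Reversing MR → still no organism matches.
Reversing VP (to +) → unique match: Klebsiella pneumoniae.
Reversing Motility → still no organism matches.
Reversing Gas → still no organism matches.
Reversing Urease → still no organism matches.
Reversing PDA → still no organism matches.

VP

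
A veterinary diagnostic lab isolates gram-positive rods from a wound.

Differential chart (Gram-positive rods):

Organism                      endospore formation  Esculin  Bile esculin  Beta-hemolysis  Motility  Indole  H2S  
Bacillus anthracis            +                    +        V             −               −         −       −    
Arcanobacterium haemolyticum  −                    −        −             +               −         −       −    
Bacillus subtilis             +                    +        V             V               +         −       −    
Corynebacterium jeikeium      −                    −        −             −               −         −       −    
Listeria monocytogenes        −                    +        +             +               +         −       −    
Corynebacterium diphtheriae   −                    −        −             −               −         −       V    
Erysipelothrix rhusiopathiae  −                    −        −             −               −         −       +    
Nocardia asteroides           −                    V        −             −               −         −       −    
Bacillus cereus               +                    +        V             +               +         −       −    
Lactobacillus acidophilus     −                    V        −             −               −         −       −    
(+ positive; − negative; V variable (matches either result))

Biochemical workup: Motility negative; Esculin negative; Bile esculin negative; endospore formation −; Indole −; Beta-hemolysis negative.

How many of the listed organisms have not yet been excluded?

Indole −: all 10 remaining candidates are consistent.
Esculin −: excludes Bacillus anthracis, Bacillus subtilis, Listeria monocytogenes, Bacillus cereus — 6 left.
Bile esculin −: all 6 remaining candidates are consistent.
Motility −: all 6 remaining candidates are consistent.
Beta-hemolysis −: excludes Arcanobacterium haemolyticum — 5 left.
endospore formation −: all 5 remaining candidates are consistent.
Still consistent: Corynebacterium diphtheriae, Corynebacterium jeikeium, Erysipelothrix rhusiopathiae, Lactobacillus acidophilus, Nocardia asteroides.

5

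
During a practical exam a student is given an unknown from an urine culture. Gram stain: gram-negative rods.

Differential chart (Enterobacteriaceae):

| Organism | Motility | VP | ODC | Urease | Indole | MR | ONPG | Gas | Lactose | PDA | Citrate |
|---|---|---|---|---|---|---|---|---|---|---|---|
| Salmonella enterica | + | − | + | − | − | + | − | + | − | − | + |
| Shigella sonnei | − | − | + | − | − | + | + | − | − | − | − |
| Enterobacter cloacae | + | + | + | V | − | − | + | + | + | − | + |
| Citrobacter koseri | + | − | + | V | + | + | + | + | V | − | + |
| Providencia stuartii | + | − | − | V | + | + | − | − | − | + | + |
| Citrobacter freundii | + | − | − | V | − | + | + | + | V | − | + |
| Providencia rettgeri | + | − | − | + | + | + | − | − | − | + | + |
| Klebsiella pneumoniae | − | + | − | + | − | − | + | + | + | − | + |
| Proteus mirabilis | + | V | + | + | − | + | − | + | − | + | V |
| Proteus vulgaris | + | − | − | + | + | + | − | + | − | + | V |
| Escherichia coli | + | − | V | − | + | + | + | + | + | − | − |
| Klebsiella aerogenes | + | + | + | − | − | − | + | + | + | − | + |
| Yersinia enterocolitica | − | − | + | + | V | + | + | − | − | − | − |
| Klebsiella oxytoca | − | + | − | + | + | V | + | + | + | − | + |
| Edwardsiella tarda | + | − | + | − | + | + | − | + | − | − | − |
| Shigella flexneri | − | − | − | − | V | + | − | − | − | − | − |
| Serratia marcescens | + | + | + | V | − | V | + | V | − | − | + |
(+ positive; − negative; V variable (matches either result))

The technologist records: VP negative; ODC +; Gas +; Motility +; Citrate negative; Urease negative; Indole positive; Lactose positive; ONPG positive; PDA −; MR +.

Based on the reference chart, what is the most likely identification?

Escherichia coli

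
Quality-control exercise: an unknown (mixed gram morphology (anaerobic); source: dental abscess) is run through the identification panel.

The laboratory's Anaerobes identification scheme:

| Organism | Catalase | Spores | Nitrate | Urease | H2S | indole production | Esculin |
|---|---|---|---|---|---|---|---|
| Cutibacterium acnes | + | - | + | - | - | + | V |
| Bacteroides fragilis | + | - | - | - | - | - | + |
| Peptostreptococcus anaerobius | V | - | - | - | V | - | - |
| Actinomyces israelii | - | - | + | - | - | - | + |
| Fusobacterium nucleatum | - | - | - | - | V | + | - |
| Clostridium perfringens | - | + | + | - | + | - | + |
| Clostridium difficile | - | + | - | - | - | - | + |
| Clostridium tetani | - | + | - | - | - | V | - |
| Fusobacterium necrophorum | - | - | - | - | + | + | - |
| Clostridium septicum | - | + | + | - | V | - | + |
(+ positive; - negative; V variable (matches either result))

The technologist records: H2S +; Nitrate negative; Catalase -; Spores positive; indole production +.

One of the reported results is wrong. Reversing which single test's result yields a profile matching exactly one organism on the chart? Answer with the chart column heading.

As reported, no row in the chart matches all 5 reactions.
Reversing H2S (to -) → unique match: Clostridium tetani.
Reversing Spores → 2 organisms match (not unique).
Reversing Nitrate → still no organism matches.
Reversing indole production → still no organism matches.
Reversing Catalase → still no organism matches.

H2S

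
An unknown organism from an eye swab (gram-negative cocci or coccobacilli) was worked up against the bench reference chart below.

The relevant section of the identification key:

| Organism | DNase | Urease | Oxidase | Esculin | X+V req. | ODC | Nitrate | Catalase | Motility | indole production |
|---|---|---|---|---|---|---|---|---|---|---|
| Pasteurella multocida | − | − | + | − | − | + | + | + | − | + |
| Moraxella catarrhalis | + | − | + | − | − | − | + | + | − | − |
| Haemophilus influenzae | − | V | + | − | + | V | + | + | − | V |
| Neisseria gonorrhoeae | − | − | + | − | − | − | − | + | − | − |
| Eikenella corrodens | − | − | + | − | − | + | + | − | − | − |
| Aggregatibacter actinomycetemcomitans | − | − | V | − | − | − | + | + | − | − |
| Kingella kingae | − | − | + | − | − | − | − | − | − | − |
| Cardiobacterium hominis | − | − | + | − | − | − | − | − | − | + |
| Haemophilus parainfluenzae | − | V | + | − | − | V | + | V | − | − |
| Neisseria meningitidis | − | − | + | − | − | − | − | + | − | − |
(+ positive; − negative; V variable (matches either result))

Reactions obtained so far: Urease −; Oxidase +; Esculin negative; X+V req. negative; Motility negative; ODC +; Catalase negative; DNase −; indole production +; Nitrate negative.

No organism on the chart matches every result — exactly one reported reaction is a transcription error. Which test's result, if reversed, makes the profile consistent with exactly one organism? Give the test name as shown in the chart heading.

ODC

As reported, no row in the chart matches all 10 reactions.
Reversing DNase → still no organism matches.
Reversing ODC (to −) → unique match: Cardiobacterium hominis.
Reversing Motility → still no organism matches.
Reversing indole production → still no organism matches.
Reversing Urease → still no organism matches.
Reversing X+V req. → still no organism matches.
Reversing Nitrate → still no organism matches.
Reversing Catalase → still no organism matches.
Reversing Esculin → still no organism matches.
Reversing Oxidase → still no organism matches.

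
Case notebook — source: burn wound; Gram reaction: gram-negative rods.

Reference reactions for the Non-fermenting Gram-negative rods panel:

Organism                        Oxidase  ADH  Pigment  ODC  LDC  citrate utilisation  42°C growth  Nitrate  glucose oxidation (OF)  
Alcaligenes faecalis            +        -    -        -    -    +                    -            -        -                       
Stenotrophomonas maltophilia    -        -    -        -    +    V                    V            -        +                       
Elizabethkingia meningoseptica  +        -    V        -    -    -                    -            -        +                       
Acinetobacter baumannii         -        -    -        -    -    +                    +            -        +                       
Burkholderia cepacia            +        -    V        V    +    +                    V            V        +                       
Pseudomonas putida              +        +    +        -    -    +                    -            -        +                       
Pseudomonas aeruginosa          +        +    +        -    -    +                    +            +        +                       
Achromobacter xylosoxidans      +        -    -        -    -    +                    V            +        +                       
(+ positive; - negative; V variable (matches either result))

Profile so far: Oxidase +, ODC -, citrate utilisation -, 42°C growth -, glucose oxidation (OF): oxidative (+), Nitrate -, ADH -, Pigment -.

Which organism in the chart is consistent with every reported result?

Nitrate -: excludes Pseudomonas aeruginosa, Achromobacter xylosoxidans — 6 left.
42°C growth -: excludes Acinetobacter baumannii — 5 left.
ADH -: excludes Pseudomonas putida — 4 left.
glucose oxidation (OF) +: excludes Alcaligenes faecalis — 3 left.
ODC -: all 3 remaining candidates are consistent.
citrate utilisation -: excludes Burkholderia cepacia — 2 left.
Pigment -: all 2 remaining candidates are consistent.
Oxidase +: excludes Stenotrophomonas maltophilia — 1 left.

Elizabethkingia meningoseptica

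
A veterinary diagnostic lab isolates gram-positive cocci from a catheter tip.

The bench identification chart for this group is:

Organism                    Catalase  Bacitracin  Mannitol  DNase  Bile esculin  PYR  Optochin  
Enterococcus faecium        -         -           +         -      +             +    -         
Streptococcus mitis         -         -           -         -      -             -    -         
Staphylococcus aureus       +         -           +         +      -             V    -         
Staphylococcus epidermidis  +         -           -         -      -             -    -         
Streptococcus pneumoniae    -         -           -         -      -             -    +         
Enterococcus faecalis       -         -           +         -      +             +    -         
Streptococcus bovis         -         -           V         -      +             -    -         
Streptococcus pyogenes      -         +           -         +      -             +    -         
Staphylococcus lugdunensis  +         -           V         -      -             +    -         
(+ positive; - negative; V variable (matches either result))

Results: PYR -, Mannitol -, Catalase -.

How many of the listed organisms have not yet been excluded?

3

PYR -: excludes Enterococcus faecium, Enterococcus faecalis, Streptococcus pyogenes, Staphylococcus lugdunensis — 5 left.
Catalase -: excludes Staphylococcus aureus, Staphylococcus epidermidis — 3 left.
Mannitol -: all 3 remaining candidates are consistent.
Still consistent: Streptococcus bovis, Streptococcus mitis, Streptococcus pneumoniae.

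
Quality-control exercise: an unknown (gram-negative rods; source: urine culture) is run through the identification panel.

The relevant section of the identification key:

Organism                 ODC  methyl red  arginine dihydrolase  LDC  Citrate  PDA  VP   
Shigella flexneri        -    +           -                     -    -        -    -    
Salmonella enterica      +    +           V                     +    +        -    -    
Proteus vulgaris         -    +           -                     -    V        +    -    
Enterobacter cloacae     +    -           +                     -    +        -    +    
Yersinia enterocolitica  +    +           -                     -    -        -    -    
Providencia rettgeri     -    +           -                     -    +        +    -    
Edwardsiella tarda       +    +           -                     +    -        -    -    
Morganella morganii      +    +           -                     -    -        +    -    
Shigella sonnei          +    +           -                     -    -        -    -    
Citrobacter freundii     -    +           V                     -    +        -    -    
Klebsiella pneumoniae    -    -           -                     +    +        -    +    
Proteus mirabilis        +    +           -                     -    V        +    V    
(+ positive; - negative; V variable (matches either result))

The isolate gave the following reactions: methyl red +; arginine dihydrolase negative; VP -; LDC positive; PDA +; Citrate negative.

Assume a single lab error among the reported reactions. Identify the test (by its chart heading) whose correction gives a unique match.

As reported, no row in the chart matches all 6 reactions.
Reversing VP → still no organism matches.
Reversing methyl red → still no organism matches.
Reversing Citrate → still no organism matches.
Reversing arginine dihydrolase → still no organism matches.
Reversing LDC → 3 organisms match (not unique).
Reversing PDA (to -) → unique match: Edwardsiella tarda.

PDA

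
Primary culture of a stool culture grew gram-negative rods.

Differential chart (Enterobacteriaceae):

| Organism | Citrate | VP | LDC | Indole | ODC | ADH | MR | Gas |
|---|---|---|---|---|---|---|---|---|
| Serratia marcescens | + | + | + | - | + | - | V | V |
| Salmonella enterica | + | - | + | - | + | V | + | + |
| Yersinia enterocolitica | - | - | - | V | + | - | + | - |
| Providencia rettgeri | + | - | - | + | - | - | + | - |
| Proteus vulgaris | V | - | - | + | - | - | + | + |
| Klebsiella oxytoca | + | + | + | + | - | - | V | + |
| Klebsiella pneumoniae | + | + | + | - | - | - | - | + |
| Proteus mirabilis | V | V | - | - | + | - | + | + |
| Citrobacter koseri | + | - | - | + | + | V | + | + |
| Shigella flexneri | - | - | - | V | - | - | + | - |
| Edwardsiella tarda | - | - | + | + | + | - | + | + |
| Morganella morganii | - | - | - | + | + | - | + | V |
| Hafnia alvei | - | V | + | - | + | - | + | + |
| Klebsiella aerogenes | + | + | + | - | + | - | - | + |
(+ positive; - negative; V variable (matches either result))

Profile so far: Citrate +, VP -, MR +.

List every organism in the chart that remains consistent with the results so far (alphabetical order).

Citrobacter koseri, Proteus mirabilis, Proteus vulgaris, Providencia rettgeri, Salmonella enterica

VP -: excludes Serratia marcescens, Klebsiella oxytoca, Klebsiella pneumoniae, Klebsiella aerogenes — 10 left.
MR +: all 10 remaining candidates are consistent.
Citrate +: excludes 5 organisms — 5 left.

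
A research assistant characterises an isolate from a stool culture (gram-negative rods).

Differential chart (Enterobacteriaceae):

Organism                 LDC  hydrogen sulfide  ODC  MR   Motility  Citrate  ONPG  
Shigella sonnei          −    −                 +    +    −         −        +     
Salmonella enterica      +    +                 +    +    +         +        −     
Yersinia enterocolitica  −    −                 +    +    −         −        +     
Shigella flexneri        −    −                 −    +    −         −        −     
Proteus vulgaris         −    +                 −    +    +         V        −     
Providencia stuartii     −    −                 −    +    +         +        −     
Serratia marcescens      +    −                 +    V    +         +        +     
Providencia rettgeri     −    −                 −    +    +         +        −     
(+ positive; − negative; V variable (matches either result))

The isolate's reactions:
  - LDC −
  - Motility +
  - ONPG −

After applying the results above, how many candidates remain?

3

ONPG −: excludes Shigella sonnei, Yersinia enterocolitica, Serratia marcescens — 5 left.
LDC −: excludes Salmonella enterica — 4 left.
Motility +: excludes Shigella flexneri — 3 left.
Still consistent: Proteus vulgaris, Providencia rettgeri, Providencia stuartii.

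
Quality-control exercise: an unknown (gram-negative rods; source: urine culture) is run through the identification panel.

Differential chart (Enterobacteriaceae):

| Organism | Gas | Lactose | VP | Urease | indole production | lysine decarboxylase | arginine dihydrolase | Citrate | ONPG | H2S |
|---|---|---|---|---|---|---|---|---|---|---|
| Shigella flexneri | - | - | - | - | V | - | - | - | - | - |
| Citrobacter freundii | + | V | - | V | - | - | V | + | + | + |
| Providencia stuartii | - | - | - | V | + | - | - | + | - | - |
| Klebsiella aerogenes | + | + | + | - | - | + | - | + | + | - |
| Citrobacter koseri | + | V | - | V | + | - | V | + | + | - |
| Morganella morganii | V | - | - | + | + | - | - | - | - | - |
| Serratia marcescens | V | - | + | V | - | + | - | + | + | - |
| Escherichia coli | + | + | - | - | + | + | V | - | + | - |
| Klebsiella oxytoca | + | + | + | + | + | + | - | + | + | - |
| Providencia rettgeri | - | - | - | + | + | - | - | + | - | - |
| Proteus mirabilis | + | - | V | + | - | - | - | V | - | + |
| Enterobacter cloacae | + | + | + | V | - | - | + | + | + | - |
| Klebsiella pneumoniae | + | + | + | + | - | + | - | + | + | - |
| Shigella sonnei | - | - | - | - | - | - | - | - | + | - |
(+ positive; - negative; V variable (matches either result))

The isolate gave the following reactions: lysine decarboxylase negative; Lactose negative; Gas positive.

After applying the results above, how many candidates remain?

4

lysine decarboxylase -: excludes 5 organisms — 9 left.
Gas +: excludes Shigella flexneri, Providencia stuartii, Providencia rettgeri, Shigella sonnei — 5 left.
Lactose -: excludes Enterobacter cloacae — 4 left.
Still consistent: Citrobacter freundii, Citrobacter koseri, Morganella morganii, Proteus mirabilis.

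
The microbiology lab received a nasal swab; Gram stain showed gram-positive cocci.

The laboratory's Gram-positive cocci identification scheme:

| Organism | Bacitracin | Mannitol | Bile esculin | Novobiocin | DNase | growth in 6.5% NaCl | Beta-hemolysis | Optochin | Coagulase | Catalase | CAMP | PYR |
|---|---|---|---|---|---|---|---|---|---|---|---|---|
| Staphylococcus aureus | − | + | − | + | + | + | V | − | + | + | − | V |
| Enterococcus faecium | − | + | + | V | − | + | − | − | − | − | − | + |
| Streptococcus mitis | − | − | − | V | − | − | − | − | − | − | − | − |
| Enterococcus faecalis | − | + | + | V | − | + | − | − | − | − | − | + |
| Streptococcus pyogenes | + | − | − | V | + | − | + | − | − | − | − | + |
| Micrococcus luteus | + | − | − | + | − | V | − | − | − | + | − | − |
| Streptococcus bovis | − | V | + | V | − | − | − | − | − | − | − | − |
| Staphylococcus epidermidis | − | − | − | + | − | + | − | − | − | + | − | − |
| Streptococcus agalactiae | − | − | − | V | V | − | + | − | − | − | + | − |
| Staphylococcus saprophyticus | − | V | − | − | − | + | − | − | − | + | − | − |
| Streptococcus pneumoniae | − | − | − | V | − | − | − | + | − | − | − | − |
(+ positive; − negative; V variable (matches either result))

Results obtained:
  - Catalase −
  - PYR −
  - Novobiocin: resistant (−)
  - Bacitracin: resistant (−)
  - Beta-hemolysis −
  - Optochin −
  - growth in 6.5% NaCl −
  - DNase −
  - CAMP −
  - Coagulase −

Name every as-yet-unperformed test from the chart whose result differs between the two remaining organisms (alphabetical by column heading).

Bile esculin

Coagulase −: excludes Staphylococcus aureus — 10 left.
Novobiocin −: excludes Micrococcus luteus, Staphylococcus epidermidis — 8 left.
Catalase −: excludes Staphylococcus saprophyticus — 7 left.
growth in 6.5% NaCl −: excludes Enterococcus faecium, Enterococcus faecalis — 5 left.
PYR −: excludes Streptococcus pyogenes — 4 left.
Bacitracin −: all 4 remaining candidates are consistent.
DNase −: all 4 remaining candidates are consistent.
CAMP −: excludes Streptococcus agalactiae — 3 left.
Beta-hemolysis −: all 3 remaining candidates are consistent.
Optochin −: excludes Streptococcus pneumoniae — 2 left.
Two candidates remain: Streptococcus bovis and Streptococcus mitis.
  Mannitol: V vs − — variable for at least one, does not separate.
  Bile esculin: Streptococcus bovis +, Streptococcus mitis − — discriminates.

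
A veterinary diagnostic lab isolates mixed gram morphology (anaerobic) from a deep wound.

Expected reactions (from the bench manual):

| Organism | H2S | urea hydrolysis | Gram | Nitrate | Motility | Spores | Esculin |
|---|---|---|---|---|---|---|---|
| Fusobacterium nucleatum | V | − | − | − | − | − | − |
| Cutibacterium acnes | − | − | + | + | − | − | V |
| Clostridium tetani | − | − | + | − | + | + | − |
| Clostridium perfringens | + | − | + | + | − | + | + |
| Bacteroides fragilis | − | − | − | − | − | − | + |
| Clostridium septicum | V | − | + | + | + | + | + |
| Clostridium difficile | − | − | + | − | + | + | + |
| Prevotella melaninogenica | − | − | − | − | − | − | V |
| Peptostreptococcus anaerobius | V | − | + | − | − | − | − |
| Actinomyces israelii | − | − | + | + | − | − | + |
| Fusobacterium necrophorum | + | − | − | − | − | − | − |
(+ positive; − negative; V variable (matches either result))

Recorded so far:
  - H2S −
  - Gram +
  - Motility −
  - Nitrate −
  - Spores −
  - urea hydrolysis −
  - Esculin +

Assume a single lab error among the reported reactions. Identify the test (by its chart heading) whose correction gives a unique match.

As reported, no row in the chart matches all 7 reactions.
Reversing Motility → still no organism matches.
Reversing H2S → still no organism matches.
Reversing urea hydrolysis → still no organism matches.
Reversing Nitrate → 2 organisms match (not unique).
Reversing Gram → 2 organisms match (not unique).
Reversing Esculin (to −) → unique match: Peptostreptococcus anaerobius.
Reversing Spores → still no organism matches.

Esculin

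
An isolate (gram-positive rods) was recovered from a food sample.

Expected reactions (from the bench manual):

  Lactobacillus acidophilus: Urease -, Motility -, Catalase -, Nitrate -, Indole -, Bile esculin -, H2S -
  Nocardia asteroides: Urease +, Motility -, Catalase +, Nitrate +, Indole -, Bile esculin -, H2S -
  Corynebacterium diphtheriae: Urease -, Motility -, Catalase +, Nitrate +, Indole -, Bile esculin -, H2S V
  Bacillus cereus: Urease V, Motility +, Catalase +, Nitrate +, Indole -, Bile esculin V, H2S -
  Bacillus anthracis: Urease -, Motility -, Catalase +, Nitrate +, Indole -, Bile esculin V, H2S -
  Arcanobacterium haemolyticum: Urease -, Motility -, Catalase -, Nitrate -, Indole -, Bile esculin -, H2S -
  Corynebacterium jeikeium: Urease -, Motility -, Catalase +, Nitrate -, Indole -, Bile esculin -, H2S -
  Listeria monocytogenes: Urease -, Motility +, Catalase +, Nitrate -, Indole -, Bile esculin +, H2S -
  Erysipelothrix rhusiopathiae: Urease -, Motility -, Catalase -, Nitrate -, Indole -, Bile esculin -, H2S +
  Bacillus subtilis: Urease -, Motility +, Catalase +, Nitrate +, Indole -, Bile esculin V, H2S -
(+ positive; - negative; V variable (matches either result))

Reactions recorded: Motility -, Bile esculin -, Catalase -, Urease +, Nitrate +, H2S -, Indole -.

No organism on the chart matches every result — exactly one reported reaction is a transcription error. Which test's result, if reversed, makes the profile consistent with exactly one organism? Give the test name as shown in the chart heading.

Catalase

As reported, no row in the chart matches all 7 reactions.
Reversing Nitrate → still no organism matches.
Reversing Urease → still no organism matches.
Reversing Indole → still no organism matches.
Reversing Catalase (to +) → unique match: Nocardia asteroides.
Reversing H2S → still no organism matches.
Reversing Motility → still no organism matches.
Reversing Bile esculin → still no organism matches.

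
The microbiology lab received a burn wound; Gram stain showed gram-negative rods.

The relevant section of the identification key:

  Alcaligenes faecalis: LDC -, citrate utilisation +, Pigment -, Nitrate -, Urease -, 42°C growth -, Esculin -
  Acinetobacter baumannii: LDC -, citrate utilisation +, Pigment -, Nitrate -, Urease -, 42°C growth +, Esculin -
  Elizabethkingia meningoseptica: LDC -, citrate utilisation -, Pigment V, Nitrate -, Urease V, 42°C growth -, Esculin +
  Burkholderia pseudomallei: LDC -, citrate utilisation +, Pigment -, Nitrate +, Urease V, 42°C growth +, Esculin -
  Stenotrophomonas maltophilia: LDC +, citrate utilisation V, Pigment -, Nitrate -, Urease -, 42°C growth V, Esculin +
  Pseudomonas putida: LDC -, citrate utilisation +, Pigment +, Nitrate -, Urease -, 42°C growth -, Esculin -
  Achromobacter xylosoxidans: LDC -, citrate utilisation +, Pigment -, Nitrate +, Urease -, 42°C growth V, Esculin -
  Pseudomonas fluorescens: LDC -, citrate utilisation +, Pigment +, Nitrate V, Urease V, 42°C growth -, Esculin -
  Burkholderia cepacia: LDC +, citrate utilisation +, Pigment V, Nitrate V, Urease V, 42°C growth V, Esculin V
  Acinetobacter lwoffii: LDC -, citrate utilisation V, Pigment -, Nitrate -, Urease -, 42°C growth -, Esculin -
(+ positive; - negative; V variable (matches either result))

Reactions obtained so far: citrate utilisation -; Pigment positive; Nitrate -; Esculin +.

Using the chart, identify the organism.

Elizabethkingia meningoseptica

Pigment +: excludes 6 organisms — 4 left.
Nitrate -: all 4 remaining candidates are consistent.
Esculin +: excludes Pseudomonas putida, Pseudomonas fluorescens — 2 left.
citrate utilisation -: excludes Burkholderia cepacia — 1 left.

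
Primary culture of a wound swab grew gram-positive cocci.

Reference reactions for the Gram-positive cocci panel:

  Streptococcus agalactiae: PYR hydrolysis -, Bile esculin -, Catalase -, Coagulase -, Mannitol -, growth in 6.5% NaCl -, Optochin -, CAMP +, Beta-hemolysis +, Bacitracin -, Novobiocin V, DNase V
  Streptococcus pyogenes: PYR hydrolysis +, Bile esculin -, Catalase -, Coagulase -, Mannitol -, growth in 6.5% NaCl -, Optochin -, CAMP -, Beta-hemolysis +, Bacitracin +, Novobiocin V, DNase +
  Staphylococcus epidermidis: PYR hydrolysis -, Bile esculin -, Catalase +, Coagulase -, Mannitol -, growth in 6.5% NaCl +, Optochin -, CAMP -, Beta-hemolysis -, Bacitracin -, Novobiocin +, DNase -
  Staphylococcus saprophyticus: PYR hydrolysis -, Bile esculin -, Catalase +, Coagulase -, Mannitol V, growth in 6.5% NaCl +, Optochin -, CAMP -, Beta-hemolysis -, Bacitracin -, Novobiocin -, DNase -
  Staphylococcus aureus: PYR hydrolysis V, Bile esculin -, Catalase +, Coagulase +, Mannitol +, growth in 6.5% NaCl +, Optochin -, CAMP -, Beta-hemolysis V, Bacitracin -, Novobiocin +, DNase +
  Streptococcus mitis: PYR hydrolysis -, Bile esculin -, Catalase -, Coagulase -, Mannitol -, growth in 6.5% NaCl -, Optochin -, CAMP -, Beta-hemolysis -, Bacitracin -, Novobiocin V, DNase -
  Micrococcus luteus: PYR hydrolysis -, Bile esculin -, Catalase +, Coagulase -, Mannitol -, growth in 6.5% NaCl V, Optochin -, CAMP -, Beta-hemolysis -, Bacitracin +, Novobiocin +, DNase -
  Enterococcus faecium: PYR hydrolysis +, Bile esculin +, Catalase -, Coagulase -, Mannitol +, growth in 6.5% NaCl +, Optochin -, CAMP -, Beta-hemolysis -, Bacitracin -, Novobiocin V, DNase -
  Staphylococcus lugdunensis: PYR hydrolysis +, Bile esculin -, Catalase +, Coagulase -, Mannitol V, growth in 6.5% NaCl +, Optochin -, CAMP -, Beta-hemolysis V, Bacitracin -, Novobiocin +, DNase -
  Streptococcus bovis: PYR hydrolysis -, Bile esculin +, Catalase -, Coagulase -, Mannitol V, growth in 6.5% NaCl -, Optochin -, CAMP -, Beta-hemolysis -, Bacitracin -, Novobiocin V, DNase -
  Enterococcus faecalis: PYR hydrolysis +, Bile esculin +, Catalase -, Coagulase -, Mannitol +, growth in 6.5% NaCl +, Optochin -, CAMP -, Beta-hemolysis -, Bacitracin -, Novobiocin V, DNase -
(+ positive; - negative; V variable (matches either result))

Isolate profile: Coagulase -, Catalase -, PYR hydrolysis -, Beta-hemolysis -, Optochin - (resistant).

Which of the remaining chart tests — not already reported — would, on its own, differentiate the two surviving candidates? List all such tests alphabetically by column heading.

PYR hydrolysis -: excludes Streptococcus pyogenes, Enterococcus faecium, Staphylococcus lugdunensis, Enterococcus faecalis — 7 left.
Coagulase -: excludes Staphylococcus aureus — 6 left.
Optochin -: all 6 remaining candidates are consistent.
Beta-hemolysis -: excludes Streptococcus agalactiae — 5 left.
Catalase -: excludes Staphylococcus epidermidis, Staphylococcus saprophyticus, Micrococcus luteus — 2 left.
Two candidates remain: Streptococcus bovis and Streptococcus mitis.
  Bile esculin: Streptococcus bovis +, Streptococcus mitis - — discriminates.
  Mannitol: V vs - — variable for at least one, does not separate.
  growth in 6.5% NaCl: - vs - — same for both, does not separate.
  CAMP: - vs - — same for both, does not separate.
  Bacitracin: - vs - — same for both, does not separate.
  Novobiocin: V vs V — variable for at least one, does not separate.
  DNase: - vs - — same for both, does not separate.

Bile esculin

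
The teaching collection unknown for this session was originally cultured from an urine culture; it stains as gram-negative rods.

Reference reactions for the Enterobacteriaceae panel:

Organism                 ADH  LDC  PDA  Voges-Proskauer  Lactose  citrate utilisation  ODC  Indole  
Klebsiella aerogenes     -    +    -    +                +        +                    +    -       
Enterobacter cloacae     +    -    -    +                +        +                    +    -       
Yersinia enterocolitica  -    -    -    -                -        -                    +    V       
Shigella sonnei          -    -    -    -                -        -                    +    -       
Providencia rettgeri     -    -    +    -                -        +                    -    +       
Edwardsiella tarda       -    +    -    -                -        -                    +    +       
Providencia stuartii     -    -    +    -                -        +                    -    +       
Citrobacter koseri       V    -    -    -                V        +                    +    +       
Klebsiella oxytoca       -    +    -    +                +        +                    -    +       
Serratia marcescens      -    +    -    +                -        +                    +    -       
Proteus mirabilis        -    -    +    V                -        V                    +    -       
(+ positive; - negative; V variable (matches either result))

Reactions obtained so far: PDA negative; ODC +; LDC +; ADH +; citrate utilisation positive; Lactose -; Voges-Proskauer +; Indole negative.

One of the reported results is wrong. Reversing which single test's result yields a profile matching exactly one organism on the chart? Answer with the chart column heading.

ADH

As reported, no row in the chart matches all 8 reactions.
Reversing ADH (to -) → unique match: Serratia marcescens.
Reversing Indole → still no organism matches.
Reversing PDA → still no organism matches.
Reversing LDC → still no organism matches.
Reversing Lactose → still no organism matches.
Reversing citrate utilisation → still no organism matches.
Reversing ODC → still no organism matches.
Reversing Voges-Proskauer → still no organism matches.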